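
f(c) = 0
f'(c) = 0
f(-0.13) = 0.00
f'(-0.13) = 0.00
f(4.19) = 0.00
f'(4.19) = 0.00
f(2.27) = 0.00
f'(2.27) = 0.00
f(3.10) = 0.00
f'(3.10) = 0.00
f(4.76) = 0.00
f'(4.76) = 0.00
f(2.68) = 0.00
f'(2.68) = 0.00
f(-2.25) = 0.00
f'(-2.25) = 0.00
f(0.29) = 0.00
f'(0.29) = 0.00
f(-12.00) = 0.00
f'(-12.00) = 0.00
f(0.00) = 0.00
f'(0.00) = 0.00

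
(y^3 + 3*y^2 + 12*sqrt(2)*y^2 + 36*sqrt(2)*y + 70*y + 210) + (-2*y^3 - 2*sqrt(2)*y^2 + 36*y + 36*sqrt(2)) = -y^3 + 3*y^2 + 10*sqrt(2)*y^2 + 36*sqrt(2)*y + 106*y + 36*sqrt(2) + 210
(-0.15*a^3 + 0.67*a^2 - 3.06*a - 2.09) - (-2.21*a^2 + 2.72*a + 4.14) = -0.15*a^3 + 2.88*a^2 - 5.78*a - 6.23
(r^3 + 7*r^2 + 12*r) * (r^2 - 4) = r^5 + 7*r^4 + 8*r^3 - 28*r^2 - 48*r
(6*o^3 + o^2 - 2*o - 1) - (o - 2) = 6*o^3 + o^2 - 3*o + 1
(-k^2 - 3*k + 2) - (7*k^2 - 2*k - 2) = -8*k^2 - k + 4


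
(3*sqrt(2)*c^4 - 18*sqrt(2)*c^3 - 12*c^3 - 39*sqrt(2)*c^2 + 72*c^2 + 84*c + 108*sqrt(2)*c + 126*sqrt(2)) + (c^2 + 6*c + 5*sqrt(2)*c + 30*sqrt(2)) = 3*sqrt(2)*c^4 - 18*sqrt(2)*c^3 - 12*c^3 - 39*sqrt(2)*c^2 + 73*c^2 + 90*c + 113*sqrt(2)*c + 156*sqrt(2)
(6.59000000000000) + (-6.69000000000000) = -0.100000000000001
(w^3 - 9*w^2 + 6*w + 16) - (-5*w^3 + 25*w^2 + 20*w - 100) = 6*w^3 - 34*w^2 - 14*w + 116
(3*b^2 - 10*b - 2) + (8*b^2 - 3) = 11*b^2 - 10*b - 5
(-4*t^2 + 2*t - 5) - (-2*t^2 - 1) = -2*t^2 + 2*t - 4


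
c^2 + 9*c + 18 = (c + 3)*(c + 6)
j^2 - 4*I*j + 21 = (j - 7*I)*(j + 3*I)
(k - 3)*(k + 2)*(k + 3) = k^3 + 2*k^2 - 9*k - 18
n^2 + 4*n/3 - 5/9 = (n - 1/3)*(n + 5/3)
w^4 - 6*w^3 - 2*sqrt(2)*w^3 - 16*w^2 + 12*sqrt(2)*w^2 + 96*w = w*(w - 6)*(w - 4*sqrt(2))*(w + 2*sqrt(2))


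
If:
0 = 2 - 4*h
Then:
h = 1/2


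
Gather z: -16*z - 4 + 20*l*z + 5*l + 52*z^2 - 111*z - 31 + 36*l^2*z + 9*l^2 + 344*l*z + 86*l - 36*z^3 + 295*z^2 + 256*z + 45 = 9*l^2 + 91*l - 36*z^3 + 347*z^2 + z*(36*l^2 + 364*l + 129) + 10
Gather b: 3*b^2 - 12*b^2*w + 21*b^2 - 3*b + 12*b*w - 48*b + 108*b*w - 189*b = b^2*(24 - 12*w) + b*(120*w - 240)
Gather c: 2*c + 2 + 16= 2*c + 18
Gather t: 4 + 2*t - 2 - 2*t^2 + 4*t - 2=-2*t^2 + 6*t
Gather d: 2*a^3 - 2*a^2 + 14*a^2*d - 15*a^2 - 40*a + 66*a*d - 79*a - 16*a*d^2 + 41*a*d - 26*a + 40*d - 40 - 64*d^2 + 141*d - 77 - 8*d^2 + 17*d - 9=2*a^3 - 17*a^2 - 145*a + d^2*(-16*a - 72) + d*(14*a^2 + 107*a + 198) - 126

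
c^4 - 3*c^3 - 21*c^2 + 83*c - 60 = (c - 4)*(c - 3)*(c - 1)*(c + 5)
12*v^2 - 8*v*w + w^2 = (-6*v + w)*(-2*v + w)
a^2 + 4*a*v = a*(a + 4*v)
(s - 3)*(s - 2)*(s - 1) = s^3 - 6*s^2 + 11*s - 6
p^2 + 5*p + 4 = (p + 1)*(p + 4)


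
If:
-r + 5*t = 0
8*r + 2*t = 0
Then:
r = 0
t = 0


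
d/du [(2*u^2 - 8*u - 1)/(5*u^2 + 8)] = 2*(20*u^2 + 21*u - 32)/(25*u^4 + 80*u^2 + 64)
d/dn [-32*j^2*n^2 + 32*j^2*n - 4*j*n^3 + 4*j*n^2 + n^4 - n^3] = -64*j^2*n + 32*j^2 - 12*j*n^2 + 8*j*n + 4*n^3 - 3*n^2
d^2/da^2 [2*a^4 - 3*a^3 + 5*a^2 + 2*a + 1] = 24*a^2 - 18*a + 10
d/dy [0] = 0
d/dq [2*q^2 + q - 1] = 4*q + 1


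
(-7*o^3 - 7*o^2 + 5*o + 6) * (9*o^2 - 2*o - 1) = -63*o^5 - 49*o^4 + 66*o^3 + 51*o^2 - 17*o - 6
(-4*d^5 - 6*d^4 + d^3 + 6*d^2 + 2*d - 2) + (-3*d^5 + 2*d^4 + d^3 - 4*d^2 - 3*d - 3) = -7*d^5 - 4*d^4 + 2*d^3 + 2*d^2 - d - 5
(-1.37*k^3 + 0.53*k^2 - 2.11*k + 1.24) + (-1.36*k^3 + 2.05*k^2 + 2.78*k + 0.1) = -2.73*k^3 + 2.58*k^2 + 0.67*k + 1.34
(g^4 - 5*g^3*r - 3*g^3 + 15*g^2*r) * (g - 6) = g^5 - 5*g^4*r - 9*g^4 + 45*g^3*r + 18*g^3 - 90*g^2*r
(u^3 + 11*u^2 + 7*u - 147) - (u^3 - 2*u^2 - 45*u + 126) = 13*u^2 + 52*u - 273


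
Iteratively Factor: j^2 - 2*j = (j - 2)*(j)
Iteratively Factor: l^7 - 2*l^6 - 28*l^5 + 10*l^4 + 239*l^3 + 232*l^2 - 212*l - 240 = (l + 1)*(l^6 - 3*l^5 - 25*l^4 + 35*l^3 + 204*l^2 + 28*l - 240) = (l + 1)*(l + 2)*(l^5 - 5*l^4 - 15*l^3 + 65*l^2 + 74*l - 120) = (l - 4)*(l + 1)*(l + 2)*(l^4 - l^3 - 19*l^2 - 11*l + 30) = (l - 4)*(l + 1)*(l + 2)^2*(l^3 - 3*l^2 - 13*l + 15) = (l - 5)*(l - 4)*(l + 1)*(l + 2)^2*(l^2 + 2*l - 3) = (l - 5)*(l - 4)*(l - 1)*(l + 1)*(l + 2)^2*(l + 3)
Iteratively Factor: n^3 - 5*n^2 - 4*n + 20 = (n - 2)*(n^2 - 3*n - 10) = (n - 5)*(n - 2)*(n + 2)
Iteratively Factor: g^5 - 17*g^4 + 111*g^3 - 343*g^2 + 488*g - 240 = (g - 4)*(g^4 - 13*g^3 + 59*g^2 - 107*g + 60) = (g - 5)*(g - 4)*(g^3 - 8*g^2 + 19*g - 12) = (g - 5)*(g - 4)^2*(g^2 - 4*g + 3) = (g - 5)*(g - 4)^2*(g - 1)*(g - 3)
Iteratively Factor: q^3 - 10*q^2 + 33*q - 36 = (q - 3)*(q^2 - 7*q + 12) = (q - 3)^2*(q - 4)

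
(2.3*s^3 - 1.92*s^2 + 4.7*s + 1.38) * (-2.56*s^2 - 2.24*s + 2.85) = -5.888*s^5 - 0.236800000000001*s^4 - 1.1762*s^3 - 19.5328*s^2 + 10.3038*s + 3.933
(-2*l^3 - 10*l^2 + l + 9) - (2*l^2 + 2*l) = -2*l^3 - 12*l^2 - l + 9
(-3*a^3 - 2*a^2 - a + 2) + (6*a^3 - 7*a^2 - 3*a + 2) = 3*a^3 - 9*a^2 - 4*a + 4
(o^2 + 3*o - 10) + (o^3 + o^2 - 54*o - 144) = o^3 + 2*o^2 - 51*o - 154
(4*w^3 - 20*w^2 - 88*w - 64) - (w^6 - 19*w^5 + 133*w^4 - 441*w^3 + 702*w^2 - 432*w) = -w^6 + 19*w^5 - 133*w^4 + 445*w^3 - 722*w^2 + 344*w - 64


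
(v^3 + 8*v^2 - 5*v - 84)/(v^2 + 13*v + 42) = (v^2 + v - 12)/(v + 6)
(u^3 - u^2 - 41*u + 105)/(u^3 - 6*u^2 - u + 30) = (u + 7)/(u + 2)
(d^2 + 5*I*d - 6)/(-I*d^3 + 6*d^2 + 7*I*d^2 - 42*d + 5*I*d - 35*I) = (I*d^2 - 5*d - 6*I)/(d^3 + d^2*(-7 + 6*I) - d*(5 + 42*I) + 35)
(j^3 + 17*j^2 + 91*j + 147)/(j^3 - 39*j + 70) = (j^2 + 10*j + 21)/(j^2 - 7*j + 10)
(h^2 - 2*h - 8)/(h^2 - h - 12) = (h + 2)/(h + 3)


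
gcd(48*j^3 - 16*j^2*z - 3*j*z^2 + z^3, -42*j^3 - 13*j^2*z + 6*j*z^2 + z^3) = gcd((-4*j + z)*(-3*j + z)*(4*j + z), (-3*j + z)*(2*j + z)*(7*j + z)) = -3*j + z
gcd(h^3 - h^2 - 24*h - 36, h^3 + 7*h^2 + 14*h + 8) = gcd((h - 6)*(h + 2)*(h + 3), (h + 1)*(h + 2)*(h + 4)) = h + 2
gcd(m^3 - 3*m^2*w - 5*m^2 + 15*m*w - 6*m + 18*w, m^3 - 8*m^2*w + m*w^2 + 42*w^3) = -m + 3*w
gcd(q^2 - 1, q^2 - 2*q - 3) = q + 1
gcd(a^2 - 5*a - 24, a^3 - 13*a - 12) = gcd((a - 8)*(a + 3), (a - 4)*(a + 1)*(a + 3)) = a + 3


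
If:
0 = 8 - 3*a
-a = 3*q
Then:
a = 8/3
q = -8/9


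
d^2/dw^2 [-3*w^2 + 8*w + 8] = -6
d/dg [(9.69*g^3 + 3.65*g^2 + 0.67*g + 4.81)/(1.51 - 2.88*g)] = (-55.8144*g^3 + 33.3837*g^2 + 11.023*g + 14.8645)/(8.2944*g^2 - 8.6976*g + 2.2801)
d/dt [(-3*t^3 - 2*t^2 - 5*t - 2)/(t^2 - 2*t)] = (-3*t^4 + 12*t^3 + 9*t^2 + 4*t - 4)/(t^2*(t^2 - 4*t + 4))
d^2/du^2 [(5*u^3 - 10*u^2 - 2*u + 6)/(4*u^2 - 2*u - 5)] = 2*(8*u^3 - 162*u^2 + 111*u - 86)/(64*u^6 - 96*u^5 - 192*u^4 + 232*u^3 + 240*u^2 - 150*u - 125)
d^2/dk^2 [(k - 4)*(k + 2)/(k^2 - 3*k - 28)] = 2*(k^3 + 60*k^2 - 96*k + 656)/(k^6 - 9*k^5 - 57*k^4 + 477*k^3 + 1596*k^2 - 7056*k - 21952)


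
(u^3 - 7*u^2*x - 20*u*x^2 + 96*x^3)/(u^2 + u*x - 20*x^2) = (u^3 - 7*u^2*x - 20*u*x^2 + 96*x^3)/(u^2 + u*x - 20*x^2)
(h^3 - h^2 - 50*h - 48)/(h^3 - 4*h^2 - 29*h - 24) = (h + 6)/(h + 3)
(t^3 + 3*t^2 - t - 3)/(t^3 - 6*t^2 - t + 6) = (t + 3)/(t - 6)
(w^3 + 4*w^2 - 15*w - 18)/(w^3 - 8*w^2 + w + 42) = (w^2 + 7*w + 6)/(w^2 - 5*w - 14)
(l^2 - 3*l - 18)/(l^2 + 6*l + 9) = (l - 6)/(l + 3)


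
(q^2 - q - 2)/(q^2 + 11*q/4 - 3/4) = 4*(q^2 - q - 2)/(4*q^2 + 11*q - 3)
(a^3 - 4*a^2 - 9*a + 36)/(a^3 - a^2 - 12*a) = (a - 3)/a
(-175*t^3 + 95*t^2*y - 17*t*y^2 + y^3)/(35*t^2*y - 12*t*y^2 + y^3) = (-5*t + y)/y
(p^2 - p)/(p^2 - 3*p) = (p - 1)/(p - 3)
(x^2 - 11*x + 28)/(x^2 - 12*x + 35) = (x - 4)/(x - 5)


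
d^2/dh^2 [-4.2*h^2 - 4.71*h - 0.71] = -8.40000000000000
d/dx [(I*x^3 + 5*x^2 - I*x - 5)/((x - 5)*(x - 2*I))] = (I*x^4 + x^3*(4 - 10*I) + x^2*(-55 - 9*I) + x*(10 + 100*I) - 15 - 10*I)/(x^4 + x^3*(-10 - 4*I) + x^2*(21 + 40*I) + x*(40 - 100*I) - 100)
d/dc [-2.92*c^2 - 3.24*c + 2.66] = -5.84*c - 3.24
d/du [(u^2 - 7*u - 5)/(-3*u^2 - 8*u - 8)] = (-29*u^2 - 46*u + 16)/(9*u^4 + 48*u^3 + 112*u^2 + 128*u + 64)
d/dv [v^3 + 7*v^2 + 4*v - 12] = 3*v^2 + 14*v + 4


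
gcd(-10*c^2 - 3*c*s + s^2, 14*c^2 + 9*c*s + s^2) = 2*c + s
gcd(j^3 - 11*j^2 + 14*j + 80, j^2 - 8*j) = j - 8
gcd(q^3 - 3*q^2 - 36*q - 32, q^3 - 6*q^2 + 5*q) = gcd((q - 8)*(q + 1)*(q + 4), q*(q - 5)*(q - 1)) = 1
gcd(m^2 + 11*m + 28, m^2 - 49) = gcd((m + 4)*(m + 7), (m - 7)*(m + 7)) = m + 7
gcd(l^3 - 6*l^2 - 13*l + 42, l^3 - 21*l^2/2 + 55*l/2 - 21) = l^2 - 9*l + 14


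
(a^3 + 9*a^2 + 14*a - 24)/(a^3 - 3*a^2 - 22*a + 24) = (a + 6)/(a - 6)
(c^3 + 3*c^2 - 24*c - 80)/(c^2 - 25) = (c^2 + 8*c + 16)/(c + 5)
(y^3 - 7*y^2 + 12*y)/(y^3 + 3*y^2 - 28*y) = (y - 3)/(y + 7)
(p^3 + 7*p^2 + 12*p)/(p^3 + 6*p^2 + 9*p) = (p + 4)/(p + 3)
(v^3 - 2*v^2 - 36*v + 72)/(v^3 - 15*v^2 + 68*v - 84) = (v + 6)/(v - 7)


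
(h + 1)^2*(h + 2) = h^3 + 4*h^2 + 5*h + 2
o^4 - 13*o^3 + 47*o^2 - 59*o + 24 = (o - 8)*(o - 3)*(o - 1)^2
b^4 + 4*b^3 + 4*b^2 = b^2*(b + 2)^2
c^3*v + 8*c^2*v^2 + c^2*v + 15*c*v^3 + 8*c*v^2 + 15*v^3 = (c + 3*v)*(c + 5*v)*(c*v + v)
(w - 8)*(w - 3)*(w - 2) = w^3 - 13*w^2 + 46*w - 48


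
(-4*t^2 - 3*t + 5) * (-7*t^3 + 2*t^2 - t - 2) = 28*t^5 + 13*t^4 - 37*t^3 + 21*t^2 + t - 10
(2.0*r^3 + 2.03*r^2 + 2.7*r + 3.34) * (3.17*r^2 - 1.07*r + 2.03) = 6.34*r^5 + 4.2951*r^4 + 10.4469*r^3 + 11.8197*r^2 + 1.9072*r + 6.7802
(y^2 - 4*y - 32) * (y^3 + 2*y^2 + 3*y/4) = y^5 - 2*y^4 - 157*y^3/4 - 67*y^2 - 24*y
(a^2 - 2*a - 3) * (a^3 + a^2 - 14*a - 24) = a^5 - a^4 - 19*a^3 + a^2 + 90*a + 72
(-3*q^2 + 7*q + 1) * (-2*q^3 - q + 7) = 6*q^5 - 14*q^4 + q^3 - 28*q^2 + 48*q + 7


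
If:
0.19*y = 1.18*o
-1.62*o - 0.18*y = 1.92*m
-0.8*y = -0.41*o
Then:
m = 0.00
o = 0.00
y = 0.00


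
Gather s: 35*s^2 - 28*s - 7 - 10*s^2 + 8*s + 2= 25*s^2 - 20*s - 5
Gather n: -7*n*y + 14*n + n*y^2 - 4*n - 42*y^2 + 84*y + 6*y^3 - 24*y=n*(y^2 - 7*y + 10) + 6*y^3 - 42*y^2 + 60*y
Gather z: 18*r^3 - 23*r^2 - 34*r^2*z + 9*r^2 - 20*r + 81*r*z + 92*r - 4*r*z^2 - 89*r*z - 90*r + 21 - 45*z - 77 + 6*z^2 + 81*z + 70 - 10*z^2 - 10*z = 18*r^3 - 14*r^2 - 18*r + z^2*(-4*r - 4) + z*(-34*r^2 - 8*r + 26) + 14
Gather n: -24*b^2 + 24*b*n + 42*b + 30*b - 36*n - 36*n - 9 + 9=-24*b^2 + 72*b + n*(24*b - 72)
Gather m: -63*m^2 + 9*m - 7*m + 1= -63*m^2 + 2*m + 1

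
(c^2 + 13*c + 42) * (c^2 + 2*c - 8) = c^4 + 15*c^3 + 60*c^2 - 20*c - 336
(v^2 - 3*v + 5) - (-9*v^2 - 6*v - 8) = 10*v^2 + 3*v + 13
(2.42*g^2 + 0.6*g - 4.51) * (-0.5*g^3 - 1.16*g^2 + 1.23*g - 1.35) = -1.21*g^5 - 3.1072*g^4 + 4.5356*g^3 + 2.7026*g^2 - 6.3573*g + 6.0885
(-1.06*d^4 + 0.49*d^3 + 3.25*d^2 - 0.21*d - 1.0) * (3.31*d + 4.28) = -3.5086*d^5 - 2.9149*d^4 + 12.8547*d^3 + 13.2149*d^2 - 4.2088*d - 4.28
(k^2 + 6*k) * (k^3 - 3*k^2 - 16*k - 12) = k^5 + 3*k^4 - 34*k^3 - 108*k^2 - 72*k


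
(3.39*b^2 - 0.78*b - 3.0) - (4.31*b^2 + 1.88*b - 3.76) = -0.919999999999999*b^2 - 2.66*b + 0.76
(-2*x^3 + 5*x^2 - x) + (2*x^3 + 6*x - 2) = 5*x^2 + 5*x - 2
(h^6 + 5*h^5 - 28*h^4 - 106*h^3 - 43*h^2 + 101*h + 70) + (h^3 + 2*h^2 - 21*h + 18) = h^6 + 5*h^5 - 28*h^4 - 105*h^3 - 41*h^2 + 80*h + 88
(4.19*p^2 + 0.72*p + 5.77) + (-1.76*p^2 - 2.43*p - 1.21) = 2.43*p^2 - 1.71*p + 4.56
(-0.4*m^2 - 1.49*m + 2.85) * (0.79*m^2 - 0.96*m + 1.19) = -0.316*m^4 - 0.7931*m^3 + 3.2059*m^2 - 4.5091*m + 3.3915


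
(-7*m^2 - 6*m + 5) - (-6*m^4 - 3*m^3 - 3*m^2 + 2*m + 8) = 6*m^4 + 3*m^3 - 4*m^2 - 8*m - 3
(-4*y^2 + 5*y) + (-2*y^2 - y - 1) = -6*y^2 + 4*y - 1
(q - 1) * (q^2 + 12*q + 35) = q^3 + 11*q^2 + 23*q - 35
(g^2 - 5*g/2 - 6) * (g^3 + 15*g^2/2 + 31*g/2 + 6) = g^5 + 5*g^4 - 37*g^3/4 - 311*g^2/4 - 108*g - 36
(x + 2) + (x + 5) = 2*x + 7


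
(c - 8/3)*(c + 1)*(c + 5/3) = c^3 - 49*c/9 - 40/9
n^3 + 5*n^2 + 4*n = n*(n + 1)*(n + 4)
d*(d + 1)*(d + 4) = d^3 + 5*d^2 + 4*d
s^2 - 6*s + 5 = (s - 5)*(s - 1)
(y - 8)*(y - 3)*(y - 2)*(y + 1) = y^4 - 12*y^3 + 33*y^2 - 2*y - 48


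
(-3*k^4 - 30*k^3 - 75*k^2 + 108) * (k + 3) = -3*k^5 - 39*k^4 - 165*k^3 - 225*k^2 + 108*k + 324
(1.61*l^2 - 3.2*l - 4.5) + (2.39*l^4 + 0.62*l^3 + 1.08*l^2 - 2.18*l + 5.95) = 2.39*l^4 + 0.62*l^3 + 2.69*l^2 - 5.38*l + 1.45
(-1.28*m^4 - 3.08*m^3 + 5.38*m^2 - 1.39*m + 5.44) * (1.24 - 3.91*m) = 5.0048*m^5 + 10.4556*m^4 - 24.855*m^3 + 12.1061*m^2 - 22.994*m + 6.7456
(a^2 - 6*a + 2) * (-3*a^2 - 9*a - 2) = -3*a^4 + 9*a^3 + 46*a^2 - 6*a - 4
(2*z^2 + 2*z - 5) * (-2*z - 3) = -4*z^3 - 10*z^2 + 4*z + 15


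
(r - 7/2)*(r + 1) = r^2 - 5*r/2 - 7/2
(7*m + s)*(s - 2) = 7*m*s - 14*m + s^2 - 2*s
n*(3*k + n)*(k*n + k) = 3*k^2*n^2 + 3*k^2*n + k*n^3 + k*n^2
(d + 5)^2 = d^2 + 10*d + 25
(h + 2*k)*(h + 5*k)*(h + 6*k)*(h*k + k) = h^4*k + 13*h^3*k^2 + h^3*k + 52*h^2*k^3 + 13*h^2*k^2 + 60*h*k^4 + 52*h*k^3 + 60*k^4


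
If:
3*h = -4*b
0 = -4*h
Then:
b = 0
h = 0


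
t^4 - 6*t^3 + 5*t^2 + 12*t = t*(t - 4)*(t - 3)*(t + 1)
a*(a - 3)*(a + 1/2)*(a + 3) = a^4 + a^3/2 - 9*a^2 - 9*a/2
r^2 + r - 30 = (r - 5)*(r + 6)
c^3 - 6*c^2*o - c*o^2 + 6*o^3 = (c - 6*o)*(c - o)*(c + o)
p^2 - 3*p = p*(p - 3)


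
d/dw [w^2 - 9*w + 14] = 2*w - 9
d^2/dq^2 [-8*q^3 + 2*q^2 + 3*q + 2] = 4 - 48*q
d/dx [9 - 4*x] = -4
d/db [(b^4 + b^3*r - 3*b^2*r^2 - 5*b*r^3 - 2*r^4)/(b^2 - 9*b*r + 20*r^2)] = 2*(b^5 - 13*b^4*r + 31*b^3*r^2 + 46*b^2*r^3 - 58*b*r^4 - 59*r^5)/(b^4 - 18*b^3*r + 121*b^2*r^2 - 360*b*r^3 + 400*r^4)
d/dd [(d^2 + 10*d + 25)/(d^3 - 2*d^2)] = (-d^3 - 20*d^2 - 55*d + 100)/(d^3*(d^2 - 4*d + 4))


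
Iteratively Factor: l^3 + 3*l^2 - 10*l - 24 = (l + 4)*(l^2 - l - 6) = (l + 2)*(l + 4)*(l - 3)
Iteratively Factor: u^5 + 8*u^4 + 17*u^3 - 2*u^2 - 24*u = (u + 4)*(u^4 + 4*u^3 + u^2 - 6*u) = (u + 3)*(u + 4)*(u^3 + u^2 - 2*u) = (u + 2)*(u + 3)*(u + 4)*(u^2 - u) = (u - 1)*(u + 2)*(u + 3)*(u + 4)*(u)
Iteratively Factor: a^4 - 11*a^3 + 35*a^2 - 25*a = (a)*(a^3 - 11*a^2 + 35*a - 25) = a*(a - 1)*(a^2 - 10*a + 25) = a*(a - 5)*(a - 1)*(a - 5)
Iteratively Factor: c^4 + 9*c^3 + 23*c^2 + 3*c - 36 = (c - 1)*(c^3 + 10*c^2 + 33*c + 36) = (c - 1)*(c + 4)*(c^2 + 6*c + 9) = (c - 1)*(c + 3)*(c + 4)*(c + 3)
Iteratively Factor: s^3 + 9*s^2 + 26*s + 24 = (s + 4)*(s^2 + 5*s + 6) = (s + 2)*(s + 4)*(s + 3)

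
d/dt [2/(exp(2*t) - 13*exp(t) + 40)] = (26 - 4*exp(t))*exp(t)/(exp(2*t) - 13*exp(t) + 40)^2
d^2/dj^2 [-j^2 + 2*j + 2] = -2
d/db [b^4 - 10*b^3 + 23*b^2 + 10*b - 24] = 4*b^3 - 30*b^2 + 46*b + 10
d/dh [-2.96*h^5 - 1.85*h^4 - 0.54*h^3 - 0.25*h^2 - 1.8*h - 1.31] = -14.8*h^4 - 7.4*h^3 - 1.62*h^2 - 0.5*h - 1.8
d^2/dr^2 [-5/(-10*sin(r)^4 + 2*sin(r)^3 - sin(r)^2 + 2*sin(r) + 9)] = (-8000*sin(r)^8 + 2300*sin(r)^7 + 9220*sin(r)^6 - 2990*sin(r)^5 - 6120*sin(r)^4 + 280*sin(r)^3 + 5350*sin(r)^2 - 510*sin(r) + 130)/((sin(r)^2 + 1)^3*(10*sin(r)^2 - 2*sin(r) - 9)^3)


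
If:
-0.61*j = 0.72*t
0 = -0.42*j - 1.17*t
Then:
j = 0.00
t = 0.00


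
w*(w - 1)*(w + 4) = w^3 + 3*w^2 - 4*w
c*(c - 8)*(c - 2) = c^3 - 10*c^2 + 16*c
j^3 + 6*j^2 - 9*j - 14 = (j - 2)*(j + 1)*(j + 7)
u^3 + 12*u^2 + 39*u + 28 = (u + 1)*(u + 4)*(u + 7)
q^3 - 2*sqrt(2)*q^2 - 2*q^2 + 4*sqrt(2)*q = q*(q - 2)*(q - 2*sqrt(2))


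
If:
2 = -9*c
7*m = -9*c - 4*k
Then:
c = -2/9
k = 1/2 - 7*m/4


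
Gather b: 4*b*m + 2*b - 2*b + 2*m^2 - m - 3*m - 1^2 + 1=4*b*m + 2*m^2 - 4*m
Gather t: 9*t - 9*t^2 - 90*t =-9*t^2 - 81*t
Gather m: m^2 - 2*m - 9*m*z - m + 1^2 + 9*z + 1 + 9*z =m^2 + m*(-9*z - 3) + 18*z + 2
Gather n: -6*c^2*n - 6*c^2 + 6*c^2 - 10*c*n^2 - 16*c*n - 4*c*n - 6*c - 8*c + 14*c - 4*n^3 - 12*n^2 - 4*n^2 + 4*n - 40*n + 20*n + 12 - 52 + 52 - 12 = -4*n^3 + n^2*(-10*c - 16) + n*(-6*c^2 - 20*c - 16)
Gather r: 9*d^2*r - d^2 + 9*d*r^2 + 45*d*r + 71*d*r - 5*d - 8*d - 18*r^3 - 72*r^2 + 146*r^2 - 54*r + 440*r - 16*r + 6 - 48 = -d^2 - 13*d - 18*r^3 + r^2*(9*d + 74) + r*(9*d^2 + 116*d + 370) - 42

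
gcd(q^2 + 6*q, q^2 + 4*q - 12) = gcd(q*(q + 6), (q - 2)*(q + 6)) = q + 6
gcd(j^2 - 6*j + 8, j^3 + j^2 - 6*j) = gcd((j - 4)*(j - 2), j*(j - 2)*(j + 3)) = j - 2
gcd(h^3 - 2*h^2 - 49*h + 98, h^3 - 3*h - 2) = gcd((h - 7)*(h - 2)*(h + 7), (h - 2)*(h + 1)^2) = h - 2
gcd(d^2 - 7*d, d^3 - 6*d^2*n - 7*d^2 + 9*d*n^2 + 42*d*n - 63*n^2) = d - 7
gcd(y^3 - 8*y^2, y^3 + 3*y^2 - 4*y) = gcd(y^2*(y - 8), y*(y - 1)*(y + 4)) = y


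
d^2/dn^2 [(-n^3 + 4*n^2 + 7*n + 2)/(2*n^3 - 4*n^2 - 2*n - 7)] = 2*(8*n^6 + 72*n^5 - 156*n^4 + 396*n^3 + 282*n^2 - 603*n + 50)/(8*n^9 - 48*n^8 + 72*n^7 - 52*n^6 + 264*n^5 - 216*n^4 - 50*n^3 - 672*n^2 - 294*n - 343)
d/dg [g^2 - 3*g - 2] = 2*g - 3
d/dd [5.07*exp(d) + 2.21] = 5.07*exp(d)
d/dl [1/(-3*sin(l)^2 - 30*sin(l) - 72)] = 2*(sin(l) + 5)*cos(l)/(3*(sin(l)^2 + 10*sin(l) + 24)^2)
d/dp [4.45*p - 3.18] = 4.45000000000000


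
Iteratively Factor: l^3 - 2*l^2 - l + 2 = (l + 1)*(l^2 - 3*l + 2) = (l - 1)*(l + 1)*(l - 2)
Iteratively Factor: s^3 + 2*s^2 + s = (s + 1)*(s^2 + s) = s*(s + 1)*(s + 1)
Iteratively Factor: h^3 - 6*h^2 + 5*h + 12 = (h - 3)*(h^2 - 3*h - 4) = (h - 3)*(h + 1)*(h - 4)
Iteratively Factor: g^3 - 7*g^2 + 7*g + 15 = (g - 3)*(g^2 - 4*g - 5) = (g - 3)*(g + 1)*(g - 5)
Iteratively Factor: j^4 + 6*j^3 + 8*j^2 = (j + 2)*(j^3 + 4*j^2) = j*(j + 2)*(j^2 + 4*j) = j^2*(j + 2)*(j + 4)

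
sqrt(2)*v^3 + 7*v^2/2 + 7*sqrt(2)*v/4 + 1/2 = (v + sqrt(2)/2)*(v + sqrt(2))*(sqrt(2)*v + 1/2)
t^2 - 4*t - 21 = (t - 7)*(t + 3)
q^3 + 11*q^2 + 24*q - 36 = (q - 1)*(q + 6)^2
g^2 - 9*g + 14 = (g - 7)*(g - 2)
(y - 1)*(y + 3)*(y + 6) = y^3 + 8*y^2 + 9*y - 18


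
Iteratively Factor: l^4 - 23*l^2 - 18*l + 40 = (l - 1)*(l^3 + l^2 - 22*l - 40) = (l - 1)*(l + 2)*(l^2 - l - 20) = (l - 1)*(l + 2)*(l + 4)*(l - 5)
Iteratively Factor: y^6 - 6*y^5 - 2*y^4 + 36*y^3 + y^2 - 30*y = (y - 3)*(y^5 - 3*y^4 - 11*y^3 + 3*y^2 + 10*y) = (y - 3)*(y + 1)*(y^4 - 4*y^3 - 7*y^2 + 10*y) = (y - 3)*(y - 1)*(y + 1)*(y^3 - 3*y^2 - 10*y) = (y - 3)*(y - 1)*(y + 1)*(y + 2)*(y^2 - 5*y) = y*(y - 3)*(y - 1)*(y + 1)*(y + 2)*(y - 5)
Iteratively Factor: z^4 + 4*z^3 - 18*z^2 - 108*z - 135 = (z + 3)*(z^3 + z^2 - 21*z - 45) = (z + 3)^2*(z^2 - 2*z - 15) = (z - 5)*(z + 3)^2*(z + 3)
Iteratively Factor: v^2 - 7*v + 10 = (v - 5)*(v - 2)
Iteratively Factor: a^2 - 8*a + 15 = (a - 3)*(a - 5)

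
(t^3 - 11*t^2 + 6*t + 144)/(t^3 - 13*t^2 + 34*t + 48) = (t + 3)/(t + 1)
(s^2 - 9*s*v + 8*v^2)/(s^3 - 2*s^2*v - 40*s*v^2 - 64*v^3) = (s - v)/(s^2 + 6*s*v + 8*v^2)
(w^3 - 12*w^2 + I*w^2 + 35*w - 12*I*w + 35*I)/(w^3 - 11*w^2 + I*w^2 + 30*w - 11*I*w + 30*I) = (w - 7)/(w - 6)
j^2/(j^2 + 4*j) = j/(j + 4)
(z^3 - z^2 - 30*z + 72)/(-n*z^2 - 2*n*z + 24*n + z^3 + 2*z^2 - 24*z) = (z - 3)/(-n + z)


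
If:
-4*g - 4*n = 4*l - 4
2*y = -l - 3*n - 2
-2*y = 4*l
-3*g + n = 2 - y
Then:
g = -7/5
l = 23/15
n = 13/15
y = -46/15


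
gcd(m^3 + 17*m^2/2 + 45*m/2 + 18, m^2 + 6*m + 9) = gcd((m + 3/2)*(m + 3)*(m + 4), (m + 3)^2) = m + 3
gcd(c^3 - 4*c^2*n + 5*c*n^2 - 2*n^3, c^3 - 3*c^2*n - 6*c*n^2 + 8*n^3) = c - n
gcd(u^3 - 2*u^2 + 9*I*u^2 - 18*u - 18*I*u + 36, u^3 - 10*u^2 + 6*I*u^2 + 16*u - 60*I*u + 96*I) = u^2 + u*(-2 + 6*I) - 12*I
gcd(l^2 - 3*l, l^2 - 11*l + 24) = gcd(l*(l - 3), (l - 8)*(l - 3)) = l - 3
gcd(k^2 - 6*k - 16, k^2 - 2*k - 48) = k - 8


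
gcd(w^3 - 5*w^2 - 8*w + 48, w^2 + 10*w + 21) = w + 3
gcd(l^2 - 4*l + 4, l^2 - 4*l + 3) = 1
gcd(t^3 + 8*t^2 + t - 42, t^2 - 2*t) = t - 2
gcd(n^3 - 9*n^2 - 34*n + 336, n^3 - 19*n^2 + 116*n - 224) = n^2 - 15*n + 56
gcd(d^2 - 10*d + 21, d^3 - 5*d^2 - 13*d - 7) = d - 7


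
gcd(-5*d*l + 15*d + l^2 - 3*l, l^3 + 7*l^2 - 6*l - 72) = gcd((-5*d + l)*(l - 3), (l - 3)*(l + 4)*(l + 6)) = l - 3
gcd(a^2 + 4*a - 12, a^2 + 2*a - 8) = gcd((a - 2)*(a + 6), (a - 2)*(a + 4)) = a - 2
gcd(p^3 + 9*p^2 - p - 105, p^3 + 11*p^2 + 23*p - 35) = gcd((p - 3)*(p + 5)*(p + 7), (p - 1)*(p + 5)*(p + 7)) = p^2 + 12*p + 35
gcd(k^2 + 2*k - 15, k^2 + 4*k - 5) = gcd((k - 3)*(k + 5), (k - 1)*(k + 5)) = k + 5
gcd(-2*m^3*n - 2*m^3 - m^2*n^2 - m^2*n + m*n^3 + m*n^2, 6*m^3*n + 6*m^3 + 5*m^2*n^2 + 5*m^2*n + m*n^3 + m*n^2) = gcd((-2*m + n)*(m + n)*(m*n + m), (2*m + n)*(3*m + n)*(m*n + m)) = m*n + m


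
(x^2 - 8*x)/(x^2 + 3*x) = (x - 8)/(x + 3)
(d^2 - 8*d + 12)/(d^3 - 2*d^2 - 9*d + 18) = (d - 6)/(d^2 - 9)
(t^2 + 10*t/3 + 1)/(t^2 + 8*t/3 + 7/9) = 3*(t + 3)/(3*t + 7)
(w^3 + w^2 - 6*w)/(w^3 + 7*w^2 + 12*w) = (w - 2)/(w + 4)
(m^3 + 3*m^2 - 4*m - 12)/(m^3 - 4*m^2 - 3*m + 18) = (m^2 + m - 6)/(m^2 - 6*m + 9)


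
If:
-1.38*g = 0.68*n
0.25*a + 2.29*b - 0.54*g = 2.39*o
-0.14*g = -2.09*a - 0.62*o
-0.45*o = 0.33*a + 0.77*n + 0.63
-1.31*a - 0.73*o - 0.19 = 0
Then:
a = 0.20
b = -0.61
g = 0.27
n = -0.54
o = -0.62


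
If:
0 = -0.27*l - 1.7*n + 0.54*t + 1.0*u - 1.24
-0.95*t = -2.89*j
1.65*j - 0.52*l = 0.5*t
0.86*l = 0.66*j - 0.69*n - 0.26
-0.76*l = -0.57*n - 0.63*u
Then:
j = 1.37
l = 0.34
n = 0.51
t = 4.17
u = -0.05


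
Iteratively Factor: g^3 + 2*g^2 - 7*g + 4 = (g + 4)*(g^2 - 2*g + 1) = (g - 1)*(g + 4)*(g - 1)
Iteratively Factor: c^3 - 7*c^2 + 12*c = (c - 3)*(c^2 - 4*c) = c*(c - 3)*(c - 4)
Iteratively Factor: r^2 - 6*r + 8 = (r - 2)*(r - 4)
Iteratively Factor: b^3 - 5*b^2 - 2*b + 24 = (b + 2)*(b^2 - 7*b + 12) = (b - 4)*(b + 2)*(b - 3)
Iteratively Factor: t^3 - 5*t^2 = (t)*(t^2 - 5*t) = t*(t - 5)*(t)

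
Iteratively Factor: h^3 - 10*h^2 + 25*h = (h - 5)*(h^2 - 5*h) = h*(h - 5)*(h - 5)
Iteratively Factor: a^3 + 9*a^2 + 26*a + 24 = (a + 2)*(a^2 + 7*a + 12) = (a + 2)*(a + 4)*(a + 3)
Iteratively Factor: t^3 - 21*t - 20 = (t + 4)*(t^2 - 4*t - 5) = (t - 5)*(t + 4)*(t + 1)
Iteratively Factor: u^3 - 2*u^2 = (u)*(u^2 - 2*u) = u^2*(u - 2)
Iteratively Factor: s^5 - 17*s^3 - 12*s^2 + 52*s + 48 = (s + 2)*(s^4 - 2*s^3 - 13*s^2 + 14*s + 24) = (s + 2)*(s + 3)*(s^3 - 5*s^2 + 2*s + 8) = (s + 1)*(s + 2)*(s + 3)*(s^2 - 6*s + 8) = (s - 2)*(s + 1)*(s + 2)*(s + 3)*(s - 4)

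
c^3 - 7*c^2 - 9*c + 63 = (c - 7)*(c - 3)*(c + 3)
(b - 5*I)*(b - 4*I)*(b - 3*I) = b^3 - 12*I*b^2 - 47*b + 60*I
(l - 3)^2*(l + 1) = l^3 - 5*l^2 + 3*l + 9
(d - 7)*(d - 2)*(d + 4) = d^3 - 5*d^2 - 22*d + 56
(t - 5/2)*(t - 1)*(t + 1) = t^3 - 5*t^2/2 - t + 5/2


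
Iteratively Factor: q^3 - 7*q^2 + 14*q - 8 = (q - 2)*(q^2 - 5*q + 4) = (q - 4)*(q - 2)*(q - 1)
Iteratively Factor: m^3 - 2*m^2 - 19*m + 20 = (m + 4)*(m^2 - 6*m + 5) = (m - 5)*(m + 4)*(m - 1)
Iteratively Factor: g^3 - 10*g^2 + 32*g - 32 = (g - 2)*(g^2 - 8*g + 16) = (g - 4)*(g - 2)*(g - 4)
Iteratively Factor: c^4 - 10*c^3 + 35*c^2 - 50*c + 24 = (c - 3)*(c^3 - 7*c^2 + 14*c - 8) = (c - 3)*(c - 1)*(c^2 - 6*c + 8) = (c - 4)*(c - 3)*(c - 1)*(c - 2)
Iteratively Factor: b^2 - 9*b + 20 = (b - 5)*(b - 4)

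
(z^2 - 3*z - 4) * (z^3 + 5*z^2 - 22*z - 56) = z^5 + 2*z^4 - 41*z^3 - 10*z^2 + 256*z + 224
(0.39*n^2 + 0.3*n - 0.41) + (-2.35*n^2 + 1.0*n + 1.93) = -1.96*n^2 + 1.3*n + 1.52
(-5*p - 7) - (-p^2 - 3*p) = p^2 - 2*p - 7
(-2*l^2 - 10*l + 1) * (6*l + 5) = -12*l^3 - 70*l^2 - 44*l + 5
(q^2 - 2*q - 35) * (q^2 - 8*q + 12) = q^4 - 10*q^3 - 7*q^2 + 256*q - 420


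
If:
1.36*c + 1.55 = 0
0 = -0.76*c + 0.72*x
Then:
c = -1.14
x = -1.20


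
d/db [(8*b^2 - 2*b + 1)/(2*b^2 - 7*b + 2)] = (-52*b^2 + 28*b + 3)/(4*b^4 - 28*b^3 + 57*b^2 - 28*b + 4)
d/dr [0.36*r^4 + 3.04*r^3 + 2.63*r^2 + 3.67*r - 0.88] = 1.44*r^3 + 9.12*r^2 + 5.26*r + 3.67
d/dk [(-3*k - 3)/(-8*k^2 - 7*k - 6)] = 3*(8*k^2 + 7*k - (k + 1)*(16*k + 7) + 6)/(8*k^2 + 7*k + 6)^2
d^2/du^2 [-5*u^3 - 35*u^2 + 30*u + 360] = -30*u - 70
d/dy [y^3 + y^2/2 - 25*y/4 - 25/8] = 3*y^2 + y - 25/4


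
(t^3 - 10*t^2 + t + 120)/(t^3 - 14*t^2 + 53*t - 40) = (t + 3)/(t - 1)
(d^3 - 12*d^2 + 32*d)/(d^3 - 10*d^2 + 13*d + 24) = d*(d - 4)/(d^2 - 2*d - 3)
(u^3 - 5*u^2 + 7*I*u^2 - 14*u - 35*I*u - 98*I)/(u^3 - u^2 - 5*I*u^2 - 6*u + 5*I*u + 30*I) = (u^2 + 7*u*(-1 + I) - 49*I)/(u^2 - u*(3 + 5*I) + 15*I)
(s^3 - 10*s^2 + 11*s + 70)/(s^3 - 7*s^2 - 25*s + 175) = (s + 2)/(s + 5)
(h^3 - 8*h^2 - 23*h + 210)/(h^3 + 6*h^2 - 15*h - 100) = (h^2 - 13*h + 42)/(h^2 + h - 20)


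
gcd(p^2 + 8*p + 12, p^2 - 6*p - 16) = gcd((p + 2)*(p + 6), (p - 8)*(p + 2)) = p + 2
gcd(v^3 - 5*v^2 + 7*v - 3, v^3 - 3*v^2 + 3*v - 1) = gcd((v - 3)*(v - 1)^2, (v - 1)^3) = v^2 - 2*v + 1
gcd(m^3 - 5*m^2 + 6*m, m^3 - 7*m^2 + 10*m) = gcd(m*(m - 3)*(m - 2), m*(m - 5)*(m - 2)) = m^2 - 2*m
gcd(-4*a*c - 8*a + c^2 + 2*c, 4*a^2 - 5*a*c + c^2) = 4*a - c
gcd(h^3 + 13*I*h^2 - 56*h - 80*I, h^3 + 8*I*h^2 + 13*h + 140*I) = h + 5*I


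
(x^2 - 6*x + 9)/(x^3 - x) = (x^2 - 6*x + 9)/(x^3 - x)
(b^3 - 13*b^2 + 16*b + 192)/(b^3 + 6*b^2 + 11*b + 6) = (b^2 - 16*b + 64)/(b^2 + 3*b + 2)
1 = 1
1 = 1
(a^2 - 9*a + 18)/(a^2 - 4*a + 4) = (a^2 - 9*a + 18)/(a^2 - 4*a + 4)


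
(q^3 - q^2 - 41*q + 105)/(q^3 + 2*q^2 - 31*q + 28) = (q^2 - 8*q + 15)/(q^2 - 5*q + 4)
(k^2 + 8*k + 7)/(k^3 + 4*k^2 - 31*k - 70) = (k + 1)/(k^2 - 3*k - 10)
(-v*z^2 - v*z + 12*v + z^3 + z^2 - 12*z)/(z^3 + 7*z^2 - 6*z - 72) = (-v + z)/(z + 6)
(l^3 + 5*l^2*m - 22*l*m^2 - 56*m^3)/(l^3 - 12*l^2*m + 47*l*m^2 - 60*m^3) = (l^2 + 9*l*m + 14*m^2)/(l^2 - 8*l*m + 15*m^2)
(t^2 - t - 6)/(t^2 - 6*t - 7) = (-t^2 + t + 6)/(-t^2 + 6*t + 7)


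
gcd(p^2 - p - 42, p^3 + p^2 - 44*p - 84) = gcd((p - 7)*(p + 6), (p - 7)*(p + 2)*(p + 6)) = p^2 - p - 42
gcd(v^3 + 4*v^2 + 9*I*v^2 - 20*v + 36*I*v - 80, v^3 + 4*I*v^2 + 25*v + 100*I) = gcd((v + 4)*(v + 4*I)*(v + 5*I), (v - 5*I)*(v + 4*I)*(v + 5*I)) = v^2 + 9*I*v - 20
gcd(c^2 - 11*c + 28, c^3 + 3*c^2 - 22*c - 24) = c - 4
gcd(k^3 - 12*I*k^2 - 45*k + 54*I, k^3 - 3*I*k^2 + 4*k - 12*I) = k - 3*I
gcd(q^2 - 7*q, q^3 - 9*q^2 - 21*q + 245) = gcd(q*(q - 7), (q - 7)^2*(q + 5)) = q - 7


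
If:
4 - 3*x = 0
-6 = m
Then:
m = -6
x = 4/3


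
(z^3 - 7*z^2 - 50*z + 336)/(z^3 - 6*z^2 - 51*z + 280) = (z - 6)/(z - 5)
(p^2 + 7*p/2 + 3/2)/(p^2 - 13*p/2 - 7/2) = (p + 3)/(p - 7)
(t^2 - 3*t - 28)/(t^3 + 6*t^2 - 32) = (t - 7)/(t^2 + 2*t - 8)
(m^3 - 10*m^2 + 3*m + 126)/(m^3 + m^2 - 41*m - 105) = (m - 6)/(m + 5)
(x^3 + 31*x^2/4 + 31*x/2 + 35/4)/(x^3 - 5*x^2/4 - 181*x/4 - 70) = (x + 1)/(x - 8)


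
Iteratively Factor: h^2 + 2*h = (h + 2)*(h)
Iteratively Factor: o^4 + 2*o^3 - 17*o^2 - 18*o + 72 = (o - 3)*(o^3 + 5*o^2 - 2*o - 24) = (o - 3)*(o + 4)*(o^2 + o - 6) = (o - 3)*(o - 2)*(o + 4)*(o + 3)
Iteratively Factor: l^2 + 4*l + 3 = (l + 1)*(l + 3)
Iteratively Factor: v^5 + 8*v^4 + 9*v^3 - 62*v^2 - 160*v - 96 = (v + 4)*(v^4 + 4*v^3 - 7*v^2 - 34*v - 24) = (v + 1)*(v + 4)*(v^3 + 3*v^2 - 10*v - 24) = (v + 1)*(v + 2)*(v + 4)*(v^2 + v - 12) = (v + 1)*(v + 2)*(v + 4)^2*(v - 3)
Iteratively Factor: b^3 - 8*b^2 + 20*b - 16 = (b - 2)*(b^2 - 6*b + 8) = (b - 2)^2*(b - 4)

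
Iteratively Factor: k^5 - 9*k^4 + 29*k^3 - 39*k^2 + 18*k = (k - 1)*(k^4 - 8*k^3 + 21*k^2 - 18*k) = (k - 3)*(k - 1)*(k^3 - 5*k^2 + 6*k) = (k - 3)^2*(k - 1)*(k^2 - 2*k) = (k - 3)^2*(k - 2)*(k - 1)*(k)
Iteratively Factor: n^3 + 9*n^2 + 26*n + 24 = (n + 3)*(n^2 + 6*n + 8) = (n + 2)*(n + 3)*(n + 4)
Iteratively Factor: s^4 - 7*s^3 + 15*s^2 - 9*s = (s - 3)*(s^3 - 4*s^2 + 3*s) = (s - 3)*(s - 1)*(s^2 - 3*s) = (s - 3)^2*(s - 1)*(s)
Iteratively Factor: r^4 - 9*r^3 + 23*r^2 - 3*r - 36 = (r + 1)*(r^3 - 10*r^2 + 33*r - 36) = (r - 4)*(r + 1)*(r^2 - 6*r + 9) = (r - 4)*(r - 3)*(r + 1)*(r - 3)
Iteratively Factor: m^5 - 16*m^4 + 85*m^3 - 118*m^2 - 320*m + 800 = (m + 2)*(m^4 - 18*m^3 + 121*m^2 - 360*m + 400) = (m - 5)*(m + 2)*(m^3 - 13*m^2 + 56*m - 80) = (m - 5)*(m - 4)*(m + 2)*(m^2 - 9*m + 20) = (m - 5)*(m - 4)^2*(m + 2)*(m - 5)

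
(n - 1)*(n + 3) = n^2 + 2*n - 3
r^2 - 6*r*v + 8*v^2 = (r - 4*v)*(r - 2*v)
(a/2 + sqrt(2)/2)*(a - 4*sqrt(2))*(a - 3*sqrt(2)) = a^3/2 - 3*sqrt(2)*a^2 + 5*a + 12*sqrt(2)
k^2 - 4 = (k - 2)*(k + 2)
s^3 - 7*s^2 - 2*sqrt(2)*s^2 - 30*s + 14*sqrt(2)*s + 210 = (s - 7)*(s - 5*sqrt(2))*(s + 3*sqrt(2))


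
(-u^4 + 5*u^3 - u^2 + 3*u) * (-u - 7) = u^5 + 2*u^4 - 34*u^3 + 4*u^2 - 21*u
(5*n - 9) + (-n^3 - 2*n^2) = -n^3 - 2*n^2 + 5*n - 9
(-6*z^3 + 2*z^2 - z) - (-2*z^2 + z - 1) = -6*z^3 + 4*z^2 - 2*z + 1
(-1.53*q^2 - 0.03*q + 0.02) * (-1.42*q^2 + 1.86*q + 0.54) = 2.1726*q^4 - 2.8032*q^3 - 0.9104*q^2 + 0.021*q + 0.0108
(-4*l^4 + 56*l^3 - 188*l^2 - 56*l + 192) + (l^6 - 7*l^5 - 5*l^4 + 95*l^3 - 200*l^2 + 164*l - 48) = l^6 - 7*l^5 - 9*l^4 + 151*l^3 - 388*l^2 + 108*l + 144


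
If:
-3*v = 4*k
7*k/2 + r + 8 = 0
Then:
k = -3*v/4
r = 21*v/8 - 8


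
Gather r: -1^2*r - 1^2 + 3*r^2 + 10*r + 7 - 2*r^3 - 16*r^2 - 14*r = -2*r^3 - 13*r^2 - 5*r + 6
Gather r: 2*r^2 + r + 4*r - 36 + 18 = 2*r^2 + 5*r - 18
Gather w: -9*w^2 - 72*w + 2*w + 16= -9*w^2 - 70*w + 16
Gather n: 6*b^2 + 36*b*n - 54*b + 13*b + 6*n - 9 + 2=6*b^2 - 41*b + n*(36*b + 6) - 7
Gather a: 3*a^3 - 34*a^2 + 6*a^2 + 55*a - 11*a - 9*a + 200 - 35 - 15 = 3*a^3 - 28*a^2 + 35*a + 150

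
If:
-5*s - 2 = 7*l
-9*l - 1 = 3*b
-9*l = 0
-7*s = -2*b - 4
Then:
No Solution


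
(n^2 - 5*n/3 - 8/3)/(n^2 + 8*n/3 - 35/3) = (3*n^2 - 5*n - 8)/(3*n^2 + 8*n - 35)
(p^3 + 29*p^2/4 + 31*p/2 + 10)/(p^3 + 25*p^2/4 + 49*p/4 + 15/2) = (p + 4)/(p + 3)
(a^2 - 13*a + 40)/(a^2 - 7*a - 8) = (a - 5)/(a + 1)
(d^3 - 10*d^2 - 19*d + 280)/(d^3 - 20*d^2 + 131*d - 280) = (d + 5)/(d - 5)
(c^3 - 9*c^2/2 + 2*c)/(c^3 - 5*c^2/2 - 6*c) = (2*c - 1)/(2*c + 3)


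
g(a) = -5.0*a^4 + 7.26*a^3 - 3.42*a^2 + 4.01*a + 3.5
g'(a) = -20.0*a^3 + 21.78*a^2 - 6.84*a + 4.01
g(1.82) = -11.62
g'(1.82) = -56.87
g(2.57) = -103.67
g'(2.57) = -209.21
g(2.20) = -44.05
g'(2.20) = -118.58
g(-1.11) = -22.68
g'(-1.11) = 65.79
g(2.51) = -91.63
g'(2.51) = -192.21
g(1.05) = 6.27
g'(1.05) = -2.31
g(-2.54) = -355.84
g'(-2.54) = 489.64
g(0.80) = 6.19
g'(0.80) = 2.24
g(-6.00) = -8191.84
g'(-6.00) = 5149.13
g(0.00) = 3.50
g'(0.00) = 4.01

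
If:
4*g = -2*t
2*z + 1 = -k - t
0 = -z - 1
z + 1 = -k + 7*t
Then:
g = -1/16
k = 7/8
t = 1/8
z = -1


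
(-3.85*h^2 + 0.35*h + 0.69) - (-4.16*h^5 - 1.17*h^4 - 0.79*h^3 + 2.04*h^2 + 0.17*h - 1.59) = 4.16*h^5 + 1.17*h^4 + 0.79*h^3 - 5.89*h^2 + 0.18*h + 2.28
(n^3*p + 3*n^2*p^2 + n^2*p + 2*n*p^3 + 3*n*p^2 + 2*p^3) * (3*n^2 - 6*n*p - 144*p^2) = 3*n^5*p + 3*n^4*p^2 + 3*n^4*p - 156*n^3*p^3 + 3*n^3*p^2 - 444*n^2*p^4 - 156*n^2*p^3 - 288*n*p^5 - 444*n*p^4 - 288*p^5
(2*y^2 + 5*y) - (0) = 2*y^2 + 5*y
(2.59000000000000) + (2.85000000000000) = 5.44000000000000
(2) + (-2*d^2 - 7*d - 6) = -2*d^2 - 7*d - 4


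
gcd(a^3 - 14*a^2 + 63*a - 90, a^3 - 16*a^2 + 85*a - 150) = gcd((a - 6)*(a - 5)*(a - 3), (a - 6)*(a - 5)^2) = a^2 - 11*a + 30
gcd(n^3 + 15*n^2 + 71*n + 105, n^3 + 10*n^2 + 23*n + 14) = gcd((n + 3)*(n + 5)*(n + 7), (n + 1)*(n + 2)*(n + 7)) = n + 7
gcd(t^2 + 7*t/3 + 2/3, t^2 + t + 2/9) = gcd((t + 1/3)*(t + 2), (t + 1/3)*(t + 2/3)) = t + 1/3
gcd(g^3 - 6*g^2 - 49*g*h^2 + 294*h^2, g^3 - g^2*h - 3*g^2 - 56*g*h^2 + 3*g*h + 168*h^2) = g + 7*h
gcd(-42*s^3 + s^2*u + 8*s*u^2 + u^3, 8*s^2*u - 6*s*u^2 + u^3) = 2*s - u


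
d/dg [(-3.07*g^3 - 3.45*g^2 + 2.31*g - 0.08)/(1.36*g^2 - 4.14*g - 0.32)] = (-4.1752*g^4 + 25.4196*g^3 + 14.0886*g^2 + 2.4256*g - 1.0704)/(1.8496*g^4 - 11.2608*g^3 + 16.2692*g^2 + 2.6496*g + 0.1024)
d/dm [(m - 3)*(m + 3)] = 2*m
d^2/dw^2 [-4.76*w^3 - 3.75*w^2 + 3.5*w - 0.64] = -28.56*w - 7.5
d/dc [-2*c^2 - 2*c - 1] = -4*c - 2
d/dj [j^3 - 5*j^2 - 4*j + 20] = 3*j^2 - 10*j - 4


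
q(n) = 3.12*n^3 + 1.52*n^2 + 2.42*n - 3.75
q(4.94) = 421.43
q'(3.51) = 128.41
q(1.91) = 28.16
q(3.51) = 158.39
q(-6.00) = -637.47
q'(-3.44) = 102.72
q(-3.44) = -121.10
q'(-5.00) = 221.22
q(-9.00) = -2176.89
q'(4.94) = 245.86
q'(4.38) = 195.30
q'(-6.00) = 321.14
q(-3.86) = -169.88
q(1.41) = 11.43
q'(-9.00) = 733.22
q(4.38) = 298.18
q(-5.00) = -367.85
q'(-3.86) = 130.15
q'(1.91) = 42.37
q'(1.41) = 25.32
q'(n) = 9.36*n^2 + 3.04*n + 2.42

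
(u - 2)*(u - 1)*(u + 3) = u^3 - 7*u + 6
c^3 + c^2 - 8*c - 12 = (c - 3)*(c + 2)^2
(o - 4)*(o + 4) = o^2 - 16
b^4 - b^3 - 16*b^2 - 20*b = b*(b - 5)*(b + 2)^2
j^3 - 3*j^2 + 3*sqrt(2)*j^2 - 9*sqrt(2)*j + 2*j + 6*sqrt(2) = (j - 2)*(j - 1)*(j + 3*sqrt(2))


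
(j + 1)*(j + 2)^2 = j^3 + 5*j^2 + 8*j + 4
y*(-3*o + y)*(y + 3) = -3*o*y^2 - 9*o*y + y^3 + 3*y^2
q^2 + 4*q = q*(q + 4)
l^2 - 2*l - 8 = (l - 4)*(l + 2)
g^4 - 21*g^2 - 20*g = g*(g - 5)*(g + 1)*(g + 4)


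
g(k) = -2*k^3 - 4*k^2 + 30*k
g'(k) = -6*k^2 - 8*k + 30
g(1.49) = 29.20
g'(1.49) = 4.76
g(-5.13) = 10.84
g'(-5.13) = -86.86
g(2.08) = 27.10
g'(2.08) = -12.60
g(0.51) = 13.99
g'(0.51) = 24.36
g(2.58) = 16.43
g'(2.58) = -30.58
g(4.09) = -81.05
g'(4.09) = -103.09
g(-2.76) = -71.22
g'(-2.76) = 6.37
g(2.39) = 21.55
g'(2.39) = -23.39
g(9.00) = -1512.00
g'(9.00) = -528.00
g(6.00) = -396.00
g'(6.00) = -234.00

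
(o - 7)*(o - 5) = o^2 - 12*o + 35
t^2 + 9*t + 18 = (t + 3)*(t + 6)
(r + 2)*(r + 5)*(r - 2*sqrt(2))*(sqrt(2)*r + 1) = sqrt(2)*r^4 - 3*r^3 + 7*sqrt(2)*r^3 - 21*r^2 + 8*sqrt(2)*r^2 - 30*r - 14*sqrt(2)*r - 20*sqrt(2)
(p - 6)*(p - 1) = p^2 - 7*p + 6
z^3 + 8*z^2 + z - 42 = (z - 2)*(z + 3)*(z + 7)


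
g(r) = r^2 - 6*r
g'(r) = 2*r - 6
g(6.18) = 1.11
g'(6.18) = 6.36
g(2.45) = -8.70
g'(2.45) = -1.10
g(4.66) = -6.24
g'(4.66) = 3.32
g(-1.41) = 10.45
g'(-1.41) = -8.82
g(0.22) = -1.27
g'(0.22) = -5.56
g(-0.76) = 5.14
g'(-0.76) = -7.52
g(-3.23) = 29.81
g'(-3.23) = -12.46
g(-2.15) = 17.52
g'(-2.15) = -10.30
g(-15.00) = 315.00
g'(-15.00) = -36.00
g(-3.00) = 27.00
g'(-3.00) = -12.00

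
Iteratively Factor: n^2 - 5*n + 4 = (n - 4)*(n - 1)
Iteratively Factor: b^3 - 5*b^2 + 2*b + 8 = (b - 2)*(b^2 - 3*b - 4) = (b - 4)*(b - 2)*(b + 1)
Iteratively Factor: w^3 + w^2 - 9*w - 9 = (w + 3)*(w^2 - 2*w - 3) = (w + 1)*(w + 3)*(w - 3)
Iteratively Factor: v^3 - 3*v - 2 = (v + 1)*(v^2 - v - 2) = (v - 2)*(v + 1)*(v + 1)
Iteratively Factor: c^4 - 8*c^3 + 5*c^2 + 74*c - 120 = (c + 3)*(c^3 - 11*c^2 + 38*c - 40) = (c - 5)*(c + 3)*(c^2 - 6*c + 8) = (c - 5)*(c - 4)*(c + 3)*(c - 2)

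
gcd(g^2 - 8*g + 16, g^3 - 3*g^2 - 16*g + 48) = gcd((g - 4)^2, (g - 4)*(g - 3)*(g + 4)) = g - 4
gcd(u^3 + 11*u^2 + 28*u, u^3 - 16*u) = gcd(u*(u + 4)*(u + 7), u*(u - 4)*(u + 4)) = u^2 + 4*u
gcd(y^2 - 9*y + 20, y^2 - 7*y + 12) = y - 4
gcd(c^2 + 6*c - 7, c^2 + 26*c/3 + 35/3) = c + 7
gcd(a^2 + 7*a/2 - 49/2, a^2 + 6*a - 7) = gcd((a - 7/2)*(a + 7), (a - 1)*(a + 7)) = a + 7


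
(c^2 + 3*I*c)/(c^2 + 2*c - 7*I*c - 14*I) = c*(c + 3*I)/(c^2 + c*(2 - 7*I) - 14*I)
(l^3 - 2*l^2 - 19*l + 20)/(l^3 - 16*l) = (l^2 - 6*l + 5)/(l*(l - 4))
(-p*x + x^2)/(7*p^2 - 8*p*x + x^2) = x/(-7*p + x)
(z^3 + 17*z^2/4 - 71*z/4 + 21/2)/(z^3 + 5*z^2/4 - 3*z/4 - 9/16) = 4*(z^2 + 5*z - 14)/(4*z^2 + 8*z + 3)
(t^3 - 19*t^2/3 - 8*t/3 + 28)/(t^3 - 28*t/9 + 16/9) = 3*(3*t^2 - 25*t + 42)/(9*t^2 - 18*t + 8)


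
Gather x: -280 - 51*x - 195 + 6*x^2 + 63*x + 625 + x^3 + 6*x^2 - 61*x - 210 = x^3 + 12*x^2 - 49*x - 60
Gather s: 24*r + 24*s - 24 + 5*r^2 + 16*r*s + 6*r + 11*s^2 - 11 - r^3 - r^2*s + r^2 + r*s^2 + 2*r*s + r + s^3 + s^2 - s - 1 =-r^3 + 6*r^2 + 31*r + s^3 + s^2*(r + 12) + s*(-r^2 + 18*r + 23) - 36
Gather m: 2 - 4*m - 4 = -4*m - 2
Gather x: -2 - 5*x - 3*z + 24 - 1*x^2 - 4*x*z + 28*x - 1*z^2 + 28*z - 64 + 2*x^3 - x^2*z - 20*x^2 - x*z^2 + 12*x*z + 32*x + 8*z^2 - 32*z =2*x^3 + x^2*(-z - 21) + x*(-z^2 + 8*z + 55) + 7*z^2 - 7*z - 42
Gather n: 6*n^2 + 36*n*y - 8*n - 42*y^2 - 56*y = 6*n^2 + n*(36*y - 8) - 42*y^2 - 56*y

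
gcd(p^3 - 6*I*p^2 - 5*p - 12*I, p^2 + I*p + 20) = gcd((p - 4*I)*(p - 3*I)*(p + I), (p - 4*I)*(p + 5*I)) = p - 4*I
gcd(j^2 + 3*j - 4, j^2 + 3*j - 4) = j^2 + 3*j - 4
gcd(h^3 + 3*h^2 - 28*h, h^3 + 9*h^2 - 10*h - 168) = h^2 + 3*h - 28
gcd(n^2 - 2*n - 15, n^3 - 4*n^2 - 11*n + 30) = n^2 - 2*n - 15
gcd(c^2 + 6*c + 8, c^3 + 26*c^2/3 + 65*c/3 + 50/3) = c + 2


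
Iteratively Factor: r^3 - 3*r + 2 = (r + 2)*(r^2 - 2*r + 1) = (r - 1)*(r + 2)*(r - 1)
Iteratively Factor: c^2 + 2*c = (c)*(c + 2)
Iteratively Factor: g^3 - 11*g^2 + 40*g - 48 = (g - 4)*(g^2 - 7*g + 12) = (g - 4)*(g - 3)*(g - 4)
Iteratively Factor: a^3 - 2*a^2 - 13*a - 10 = (a + 1)*(a^2 - 3*a - 10) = (a - 5)*(a + 1)*(a + 2)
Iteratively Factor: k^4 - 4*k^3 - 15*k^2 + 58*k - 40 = (k - 1)*(k^3 - 3*k^2 - 18*k + 40) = (k - 2)*(k - 1)*(k^2 - k - 20) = (k - 2)*(k - 1)*(k + 4)*(k - 5)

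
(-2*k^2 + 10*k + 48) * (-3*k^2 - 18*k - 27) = 6*k^4 + 6*k^3 - 270*k^2 - 1134*k - 1296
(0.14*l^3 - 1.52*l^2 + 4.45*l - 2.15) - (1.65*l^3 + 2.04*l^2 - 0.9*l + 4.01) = -1.51*l^3 - 3.56*l^2 + 5.35*l - 6.16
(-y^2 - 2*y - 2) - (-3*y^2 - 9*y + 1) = 2*y^2 + 7*y - 3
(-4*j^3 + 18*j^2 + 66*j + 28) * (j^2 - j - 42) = -4*j^5 + 22*j^4 + 216*j^3 - 794*j^2 - 2800*j - 1176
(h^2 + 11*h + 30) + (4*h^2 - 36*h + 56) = 5*h^2 - 25*h + 86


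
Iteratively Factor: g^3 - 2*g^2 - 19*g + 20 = (g - 5)*(g^2 + 3*g - 4) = (g - 5)*(g + 4)*(g - 1)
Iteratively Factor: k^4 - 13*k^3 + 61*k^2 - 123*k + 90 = (k - 3)*(k^3 - 10*k^2 + 31*k - 30) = (k - 3)*(k - 2)*(k^2 - 8*k + 15) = (k - 5)*(k - 3)*(k - 2)*(k - 3)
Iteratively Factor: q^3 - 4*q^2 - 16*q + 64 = (q + 4)*(q^2 - 8*q + 16) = (q - 4)*(q + 4)*(q - 4)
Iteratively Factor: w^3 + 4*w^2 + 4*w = (w + 2)*(w^2 + 2*w) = w*(w + 2)*(w + 2)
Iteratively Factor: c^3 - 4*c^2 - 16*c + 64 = (c - 4)*(c^2 - 16) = (c - 4)*(c + 4)*(c - 4)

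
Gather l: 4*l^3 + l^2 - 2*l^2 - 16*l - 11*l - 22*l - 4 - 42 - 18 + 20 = 4*l^3 - l^2 - 49*l - 44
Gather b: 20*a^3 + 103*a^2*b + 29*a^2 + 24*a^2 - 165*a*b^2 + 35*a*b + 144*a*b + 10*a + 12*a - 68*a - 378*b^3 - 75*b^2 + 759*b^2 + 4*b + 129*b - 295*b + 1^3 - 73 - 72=20*a^3 + 53*a^2 - 46*a - 378*b^3 + b^2*(684 - 165*a) + b*(103*a^2 + 179*a - 162) - 144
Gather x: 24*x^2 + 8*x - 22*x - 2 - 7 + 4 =24*x^2 - 14*x - 5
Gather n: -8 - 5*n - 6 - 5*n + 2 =-10*n - 12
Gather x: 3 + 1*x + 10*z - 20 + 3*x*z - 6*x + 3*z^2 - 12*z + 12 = x*(3*z - 5) + 3*z^2 - 2*z - 5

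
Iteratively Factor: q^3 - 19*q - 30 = (q + 3)*(q^2 - 3*q - 10) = (q - 5)*(q + 3)*(q + 2)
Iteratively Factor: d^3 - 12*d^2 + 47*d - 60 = (d - 5)*(d^2 - 7*d + 12) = (d - 5)*(d - 4)*(d - 3)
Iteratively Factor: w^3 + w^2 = (w)*(w^2 + w) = w^2*(w + 1)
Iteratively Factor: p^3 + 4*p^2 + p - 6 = (p + 2)*(p^2 + 2*p - 3) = (p - 1)*(p + 2)*(p + 3)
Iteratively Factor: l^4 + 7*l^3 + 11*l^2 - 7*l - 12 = (l - 1)*(l^3 + 8*l^2 + 19*l + 12) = (l - 1)*(l + 4)*(l^2 + 4*l + 3) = (l - 1)*(l + 3)*(l + 4)*(l + 1)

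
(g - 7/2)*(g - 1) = g^2 - 9*g/2 + 7/2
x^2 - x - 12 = (x - 4)*(x + 3)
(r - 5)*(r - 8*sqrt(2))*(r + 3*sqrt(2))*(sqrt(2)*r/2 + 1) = sqrt(2)*r^4/2 - 4*r^3 - 5*sqrt(2)*r^3/2 - 29*sqrt(2)*r^2 + 20*r^2 - 48*r + 145*sqrt(2)*r + 240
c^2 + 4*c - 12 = (c - 2)*(c + 6)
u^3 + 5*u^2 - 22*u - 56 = (u - 4)*(u + 2)*(u + 7)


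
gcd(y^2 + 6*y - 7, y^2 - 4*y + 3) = y - 1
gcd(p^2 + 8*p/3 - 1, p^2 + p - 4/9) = p - 1/3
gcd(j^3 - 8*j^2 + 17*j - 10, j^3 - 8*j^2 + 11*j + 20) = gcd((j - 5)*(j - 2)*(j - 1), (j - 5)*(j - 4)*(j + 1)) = j - 5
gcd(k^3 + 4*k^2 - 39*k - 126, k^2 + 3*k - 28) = k + 7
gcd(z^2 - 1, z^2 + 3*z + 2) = z + 1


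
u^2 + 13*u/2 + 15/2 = (u + 3/2)*(u + 5)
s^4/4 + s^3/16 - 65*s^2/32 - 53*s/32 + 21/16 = (s/4 + 1/2)*(s - 3)*(s - 1/2)*(s + 7/4)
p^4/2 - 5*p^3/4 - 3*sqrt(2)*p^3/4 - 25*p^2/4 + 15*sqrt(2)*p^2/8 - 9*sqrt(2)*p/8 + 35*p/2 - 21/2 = (p/2 + sqrt(2))*(p - 3/2)*(p - 1)*(p - 7*sqrt(2)/2)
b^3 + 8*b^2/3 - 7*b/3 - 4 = (b - 4/3)*(b + 1)*(b + 3)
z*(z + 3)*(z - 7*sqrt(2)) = z^3 - 7*sqrt(2)*z^2 + 3*z^2 - 21*sqrt(2)*z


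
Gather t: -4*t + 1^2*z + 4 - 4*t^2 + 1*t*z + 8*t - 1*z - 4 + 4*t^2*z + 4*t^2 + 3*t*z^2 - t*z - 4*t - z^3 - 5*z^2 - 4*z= 4*t^2*z + 3*t*z^2 - z^3 - 5*z^2 - 4*z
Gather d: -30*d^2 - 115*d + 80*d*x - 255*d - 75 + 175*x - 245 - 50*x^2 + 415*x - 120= -30*d^2 + d*(80*x - 370) - 50*x^2 + 590*x - 440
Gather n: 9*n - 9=9*n - 9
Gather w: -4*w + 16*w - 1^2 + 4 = 12*w + 3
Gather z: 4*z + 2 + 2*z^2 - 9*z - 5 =2*z^2 - 5*z - 3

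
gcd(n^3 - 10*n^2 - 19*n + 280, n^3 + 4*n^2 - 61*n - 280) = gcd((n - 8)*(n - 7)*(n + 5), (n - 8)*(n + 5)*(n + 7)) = n^2 - 3*n - 40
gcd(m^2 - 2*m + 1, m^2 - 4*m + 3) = m - 1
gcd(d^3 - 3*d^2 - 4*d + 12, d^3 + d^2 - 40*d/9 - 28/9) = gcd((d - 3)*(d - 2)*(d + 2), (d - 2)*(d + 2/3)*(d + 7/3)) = d - 2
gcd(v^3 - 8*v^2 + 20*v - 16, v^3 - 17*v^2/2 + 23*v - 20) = v^2 - 6*v + 8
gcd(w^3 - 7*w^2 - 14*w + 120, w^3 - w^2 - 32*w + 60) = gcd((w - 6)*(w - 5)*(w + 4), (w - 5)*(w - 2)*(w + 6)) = w - 5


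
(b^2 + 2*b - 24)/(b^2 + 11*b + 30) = (b - 4)/(b + 5)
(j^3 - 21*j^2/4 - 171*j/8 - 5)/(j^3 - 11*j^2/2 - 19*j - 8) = (8*j^2 + 22*j + 5)/(4*(2*j^2 + 5*j + 2))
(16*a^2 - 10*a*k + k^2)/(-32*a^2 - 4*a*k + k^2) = (-2*a + k)/(4*a + k)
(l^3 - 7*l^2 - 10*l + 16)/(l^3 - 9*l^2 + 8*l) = (l + 2)/l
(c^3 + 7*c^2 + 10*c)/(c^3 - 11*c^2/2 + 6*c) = 2*(c^2 + 7*c + 10)/(2*c^2 - 11*c + 12)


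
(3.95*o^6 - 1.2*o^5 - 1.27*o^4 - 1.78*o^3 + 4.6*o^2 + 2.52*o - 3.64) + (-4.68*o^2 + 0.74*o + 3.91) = 3.95*o^6 - 1.2*o^5 - 1.27*o^4 - 1.78*o^3 - 0.0800000000000001*o^2 + 3.26*o + 0.27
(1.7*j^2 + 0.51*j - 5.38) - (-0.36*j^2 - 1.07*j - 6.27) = 2.06*j^2 + 1.58*j + 0.89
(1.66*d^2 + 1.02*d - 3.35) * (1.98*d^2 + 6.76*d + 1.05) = 3.2868*d^4 + 13.2412*d^3 + 2.0052*d^2 - 21.575*d - 3.5175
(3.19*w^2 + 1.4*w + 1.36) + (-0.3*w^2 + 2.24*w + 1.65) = 2.89*w^2 + 3.64*w + 3.01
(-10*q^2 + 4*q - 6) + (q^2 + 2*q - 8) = -9*q^2 + 6*q - 14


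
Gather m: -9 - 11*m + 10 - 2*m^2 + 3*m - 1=-2*m^2 - 8*m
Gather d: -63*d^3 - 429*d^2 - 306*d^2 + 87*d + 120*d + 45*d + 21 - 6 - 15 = -63*d^3 - 735*d^2 + 252*d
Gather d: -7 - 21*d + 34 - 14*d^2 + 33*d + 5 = -14*d^2 + 12*d + 32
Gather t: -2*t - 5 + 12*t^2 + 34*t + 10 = 12*t^2 + 32*t + 5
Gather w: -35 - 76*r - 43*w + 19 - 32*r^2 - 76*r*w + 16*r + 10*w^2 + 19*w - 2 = -32*r^2 - 60*r + 10*w^2 + w*(-76*r - 24) - 18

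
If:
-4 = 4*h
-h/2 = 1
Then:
No Solution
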